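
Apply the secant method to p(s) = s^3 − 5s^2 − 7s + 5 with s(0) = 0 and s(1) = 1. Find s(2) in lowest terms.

5/11

p(0) = 5, p(1) = −6. s(2) = 1 − (−6)·(1 − 0)/((−6) − 5) = 5/11.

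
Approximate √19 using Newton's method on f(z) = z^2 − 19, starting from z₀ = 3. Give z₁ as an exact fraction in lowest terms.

14/3

f'(z) = 2z.
f(3) = −10, f'(3) = 6, so z₁ = 3 − (−10)/6 = 14/3.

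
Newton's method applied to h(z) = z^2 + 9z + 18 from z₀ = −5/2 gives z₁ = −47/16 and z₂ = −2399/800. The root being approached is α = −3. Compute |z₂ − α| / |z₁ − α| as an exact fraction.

1/50

z₁ − α = −47/16 − (−3) = −47/16 + 3 = 1/16, so |z₁ − α| = 1/16.
z₂ − α = −2399/800 − (−3) = −2399/800 + 3 = 1/800, so |z₂ − α| = 1/800.
Ratio = (1/800) / (1/16) = 1/50.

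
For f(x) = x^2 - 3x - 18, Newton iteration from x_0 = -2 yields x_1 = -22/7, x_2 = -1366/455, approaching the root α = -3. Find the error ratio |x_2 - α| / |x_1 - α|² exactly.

7/65

x_1 - α = -22/7 - (-3) = -22/7 + 3 = -1/7, so |x_1 - α| = 1/7.
x_2 - α = -1366/455 - (-3) = -1366/455 + 3 = -1/455, so |x_2 - α| = 1/455.
|x_1 - α|² = 1/49.
Ratio = (1/455) / (1/49) = 7/65.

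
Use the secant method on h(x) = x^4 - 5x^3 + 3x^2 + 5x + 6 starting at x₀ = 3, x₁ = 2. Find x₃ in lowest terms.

3414/1457

h(3) = -6, h(2) = 4. x₂ = 2 - 4·(2 - 3)/(4 - (-6)) = 12/5.
h(2) = 4, h(12/5) = -414/625. x₃ = (12/5) - (-414/625)·((12/5) - 2)/((-414/625) - 4) = 3414/1457.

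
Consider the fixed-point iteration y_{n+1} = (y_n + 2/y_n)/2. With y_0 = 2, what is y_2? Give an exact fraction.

17/12

y_1 = (2 + 2/2)/2 = 3/2.
y_2 = (3/2 + 2/(3/2))/2 = 17/12.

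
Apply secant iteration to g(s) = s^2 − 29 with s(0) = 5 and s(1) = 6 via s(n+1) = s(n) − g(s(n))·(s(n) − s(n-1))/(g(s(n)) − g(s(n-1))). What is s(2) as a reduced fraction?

g(5) = −4, g(6) = 7. s(2) = 6 − 7·(6 − 5)/(7 − (−4)) = 59/11.

59/11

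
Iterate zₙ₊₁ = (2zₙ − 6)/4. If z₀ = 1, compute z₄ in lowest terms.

−11/4

z₁ = (2·1 − 6)/4 = −1.
z₂ = (2·(−1) − 6)/4 = −2.
z₃ = (2·(−2) − 6)/4 = −5/2.
z₄ = (2·(−5/2) − 6)/4 = −11/4.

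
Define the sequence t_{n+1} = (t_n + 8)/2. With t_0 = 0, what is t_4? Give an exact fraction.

t_1 = (0 + 8)/2 = 4.
t_2 = (4 + 8)/2 = 6.
t_3 = (6 + 8)/2 = 7.
t_4 = (7 + 8)/2 = 15/2.

15/2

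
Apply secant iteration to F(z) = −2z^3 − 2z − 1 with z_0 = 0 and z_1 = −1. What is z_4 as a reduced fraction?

−12109/27901

F(0) = −1, F(−1) = 3. z_2 = (−1) − 3·((−1) − 0)/(3 − (−1)) = −1/4.
F(−1) = 3, F(−1/4) = −15/32. z_3 = (−1/4) − (−15/32)·((−1/4) − (−1))/((−15/32) − 3) = −13/37.
F(−1/4) = −15/32, F(−13/37) = −10665/50653. z_4 = (−13/37) − (−10665/50653)·((−13/37) − (−1/4))/((−10665/50653) − (−15/32)) = −12109/27901.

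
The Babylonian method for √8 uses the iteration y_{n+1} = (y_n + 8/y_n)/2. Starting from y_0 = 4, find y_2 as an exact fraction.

17/6

y_1 = (4 + 8/4)/2 = 3.
y_2 = (3 + 8/3)/2 = 17/6.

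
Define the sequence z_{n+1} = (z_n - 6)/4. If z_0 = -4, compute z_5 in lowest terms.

z_1 = ((-4) - 6)/4 = -5/2.
z_2 = ((-5/2) - 6)/4 = -17/8.
z_3 = ((-17/8) - 6)/4 = -65/32.
z_4 = ((-65/32) - 6)/4 = -257/128.
z_5 = ((-257/128) - 6)/4 = -1025/512.

-1025/512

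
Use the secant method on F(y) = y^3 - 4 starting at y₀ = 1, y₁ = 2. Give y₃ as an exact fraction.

F(1) = -3, F(2) = 4. y₂ = 2 - 4·(2 - 1)/(4 - (-3)) = 10/7.
F(2) = 4, F(10/7) = -372/343. y₃ = (10/7) - (-372/343)·((10/7) - 2)/((-372/343) - 4) = 169/109.

169/109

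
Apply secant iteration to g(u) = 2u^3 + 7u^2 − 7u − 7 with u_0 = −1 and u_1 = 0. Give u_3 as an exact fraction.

−72/107

g(−1) = 5, g(0) = −7. u_2 = 0 − (−7)·(0 − (−1))/((−7) − 5) = −7/12.
g(0) = −7, g(−7/12) = −805/864. u_3 = (−7/12) − (−805/864)·((−7/12) − 0)/((−805/864) − (−7)) = −72/107.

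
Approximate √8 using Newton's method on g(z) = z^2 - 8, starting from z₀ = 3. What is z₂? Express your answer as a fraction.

577/204

g'(z) = 2z.
g(3) = 1, g'(3) = 6, so z₁ = 3 - 1/6 = 17/6.
g(17/6) = 1/36, g'(17/6) = 17/3, so z₂ = (17/6) - (1/36)/(17/3) = 577/204.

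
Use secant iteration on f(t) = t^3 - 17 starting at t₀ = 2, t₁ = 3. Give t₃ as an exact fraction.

f(2) = -9, f(3) = 10. t₂ = 3 - 10·(3 - 2)/(10 - (-9)) = 47/19.
f(3) = 10, f(47/19) = -12780/6859. t₃ = (47/19) - (-12780/6859)·((47/19) - 3)/((-12780/6859) - 10) = 20801/8137.

20801/8137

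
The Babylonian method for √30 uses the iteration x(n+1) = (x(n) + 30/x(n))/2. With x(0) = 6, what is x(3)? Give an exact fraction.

x(1) = (6 + 30/6)/2 = 11/2.
x(2) = (11/2 + 30/(11/2))/2 = 241/44.
x(3) = (241/44 + 30/(241/44))/2 = 116161/21208.

116161/21208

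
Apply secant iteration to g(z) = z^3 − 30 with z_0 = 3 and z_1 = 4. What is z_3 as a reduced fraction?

80271/25886

g(3) = −3, g(4) = 34. z_2 = 4 − 34·(4 − 3)/(34 − (−3)) = 114/37.
g(4) = 34, g(114/37) = −38046/50653. z_3 = (114/37) − (−38046/50653)·((114/37) − 4)/((−38046/50653) − 34) = 80271/25886.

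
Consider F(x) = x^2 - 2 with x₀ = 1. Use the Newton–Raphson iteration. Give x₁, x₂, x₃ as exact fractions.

x₁ = 3/2, x₂ = 17/12, x₃ = 577/408

F'(x) = 2x.
F(1) = -1, F'(1) = 2, so x₁ = 1 - (-1)/2 = 3/2.
F(3/2) = 1/4, F'(3/2) = 3, so x₂ = (3/2) - (1/4)/3 = 17/12.
F(17/12) = 1/144, F'(17/12) = 17/6, so x₃ = (17/12) - (1/144)/(17/6) = 577/408.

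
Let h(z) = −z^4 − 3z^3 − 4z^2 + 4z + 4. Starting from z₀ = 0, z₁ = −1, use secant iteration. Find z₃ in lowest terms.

−64/91

h(0) = 4, h(−1) = −2. z₂ = (−1) − (−2)·((−1) − 0)/((−2) − 4) = −2/3.
h(−1) = −2, h(−2/3) = 20/81. z₃ = (−2/3) − (20/81)·((−2/3) − (−1))/((20/81) − (−2)) = −64/91.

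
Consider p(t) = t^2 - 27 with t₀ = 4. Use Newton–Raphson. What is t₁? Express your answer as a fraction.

43/8

p'(t) = 2t.
p(4) = -11, p'(4) = 8, so t₁ = 4 - (-11)/8 = 43/8.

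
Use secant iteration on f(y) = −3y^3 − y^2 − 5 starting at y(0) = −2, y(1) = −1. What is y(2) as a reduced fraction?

−7/6

f(−2) = 15, f(−1) = −3. y(2) = (−1) − (−3)·((−1) − (−2))/((−3) − 15) = −7/6.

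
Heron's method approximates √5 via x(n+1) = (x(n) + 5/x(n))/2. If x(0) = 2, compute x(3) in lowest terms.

51841/23184

x(1) = (2 + 5/2)/2 = 9/4.
x(2) = (9/4 + 5/(9/4))/2 = 161/72.
x(3) = (161/72 + 5/(161/72))/2 = 51841/23184.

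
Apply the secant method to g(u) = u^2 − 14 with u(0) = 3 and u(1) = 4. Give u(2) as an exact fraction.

g(3) = −5, g(4) = 2. u(2) = 4 − 2·(4 − 3)/(2 − (−5)) = 26/7.

26/7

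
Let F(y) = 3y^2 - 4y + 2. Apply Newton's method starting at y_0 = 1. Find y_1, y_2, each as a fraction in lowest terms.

F'(y) = 6y - 4.
F(1) = 1, F'(1) = 2, so y_1 = 1 - 1/2 = 1/2.
F(1/2) = 3/4, F'(1/2) = -1, so y_2 = (1/2) - (3/4)/(-1) = 5/4.

y_1 = 1/2, y_2 = 5/4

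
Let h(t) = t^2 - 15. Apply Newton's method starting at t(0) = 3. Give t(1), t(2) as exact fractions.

t(1) = 4, t(2) = 31/8

h'(t) = 2t.
h(3) = -6, h'(3) = 6, so t(1) = 3 - (-6)/6 = 4.
h(4) = 1, h'(4) = 8, so t(2) = 4 - 1/8 = 31/8.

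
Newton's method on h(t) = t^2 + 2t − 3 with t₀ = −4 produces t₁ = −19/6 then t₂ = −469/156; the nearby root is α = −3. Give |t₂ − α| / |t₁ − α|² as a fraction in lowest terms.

t₁ − α = −19/6 − (−3) = −19/6 + 3 = −1/6, so |t₁ − α| = 1/6.
t₂ − α = −469/156 − (−3) = −469/156 + 3 = −1/156, so |t₂ − α| = 1/156.
|t₁ − α|² = 1/36.
Ratio = (1/156) / (1/36) = 3/13.

3/13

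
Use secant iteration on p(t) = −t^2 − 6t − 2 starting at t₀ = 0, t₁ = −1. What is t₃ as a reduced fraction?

−8/23

p(0) = −2, p(−1) = 3. t₂ = (−1) − 3·((−1) − 0)/(3 − (−2)) = −2/5.
p(−1) = 3, p(−2/5) = 6/25. t₃ = (−2/5) − (6/25)·((−2/5) − (−1))/((6/25) − 3) = −8/23.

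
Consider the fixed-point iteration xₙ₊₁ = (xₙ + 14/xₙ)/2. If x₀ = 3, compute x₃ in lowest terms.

x₁ = (3 + 14/3)/2 = 23/6.
x₂ = (23/6 + 14/(23/6))/2 = 1033/276.
x₃ = (1033/276 + 14/(1033/276))/2 = 2133553/570216.

2133553/570216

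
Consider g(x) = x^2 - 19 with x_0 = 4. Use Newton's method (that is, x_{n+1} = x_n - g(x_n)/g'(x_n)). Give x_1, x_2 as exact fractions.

x_1 = 35/8, x_2 = 2441/560

g'(x) = 2x.
g(4) = -3, g'(4) = 8, so x_1 = 4 - (-3)/8 = 35/8.
g(35/8) = 9/64, g'(35/8) = 35/4, so x_2 = (35/8) - (9/64)/(35/4) = 2441/560.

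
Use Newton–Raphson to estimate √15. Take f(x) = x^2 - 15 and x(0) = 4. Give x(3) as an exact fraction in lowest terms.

7380481/1905632

f'(x) = 2x.
f(4) = 1, f'(4) = 8, so x(1) = 4 - 1/8 = 31/8.
f(31/8) = 1/64, f'(31/8) = 31/4, so x(2) = (31/8) - (1/64)/(31/4) = 1921/496.
f(1921/496) = 1/246016, f'(1921/496) = 1921/248, so x(3) = (1921/496) - (1/246016)/(1921/248) = 7380481/1905632.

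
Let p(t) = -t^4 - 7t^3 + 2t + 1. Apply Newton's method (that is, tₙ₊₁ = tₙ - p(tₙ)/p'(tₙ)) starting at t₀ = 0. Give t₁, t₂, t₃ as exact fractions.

p'(t) = -4t^3 - 21t^2 + 2.
p(0) = 1, p'(0) = 2, so t₁ = 0 - 1/2 = -1/2.
p(-1/2) = 13/16, p'(-1/2) = -11/4, so t₂ = (-1/2) - (13/16)/(-11/4) = -9/44.
p(-9/44) = 2432755/3748096, p'(-9/44) = 12305/10648, so t₃ = (-9/44) - (2432755/3748096)/(12305/10648) = -663743/866272.

t₁ = -1/2, t₂ = -9/44, t₃ = -663743/866272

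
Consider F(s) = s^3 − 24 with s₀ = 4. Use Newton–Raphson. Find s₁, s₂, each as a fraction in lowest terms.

F'(s) = 3s^2.
F(4) = 40, F'(4) = 48, so s₁ = 4 − 40/48 = 19/6.
F(19/6) = 1675/216, F'(19/6) = 361/12, so s₂ = (19/6) − (1675/216)/(361/12) = 9451/3249.

s₁ = 19/6, s₂ = 9451/3249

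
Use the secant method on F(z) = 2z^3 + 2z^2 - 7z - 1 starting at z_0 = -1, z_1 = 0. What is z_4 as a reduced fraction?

F(-1) = 6, F(0) = -1. z_2 = 0 - (-1)·(0 - (-1))/((-1) - 6) = -1/7.
F(0) = -1, F(-1/7) = 12/343. z_3 = (-1/7) - (12/343)·((-1/7) - 0)/((12/343) - (-1)) = -49/355.
F(-1/7) = 12/343, F(-49/355) = -42888/44738875. z_4 = (-49/355) - (-42888/44738875)·((-49/355) - (-1/7))/((-42888/44738875) - (12/343)) = -6350351/45964757.

-6350351/45964757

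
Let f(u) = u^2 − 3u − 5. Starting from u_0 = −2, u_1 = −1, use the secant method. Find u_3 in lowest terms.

f(−2) = 5, f(−1) = −1. u_2 = (−1) − (−1)·((−1) − (−2))/((−1) − 5) = −7/6.
f(−1) = −1, f(−7/6) = −5/36. u_3 = (−7/6) − (−5/36)·((−7/6) − (−1))/((−5/36) − (−1)) = −37/31.

−37/31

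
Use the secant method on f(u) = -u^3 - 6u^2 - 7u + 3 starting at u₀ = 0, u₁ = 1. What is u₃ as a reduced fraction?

f(0) = 3, f(1) = -11. u₂ = 1 - (-11)·(1 - 0)/((-11) - 3) = 3/14.
f(1) = -11, f(3/14) = 3333/2744. u₃ = (3/14) - (3333/2744)·((3/14) - 1)/((3333/2744) - (-11)) = 81/277.

81/277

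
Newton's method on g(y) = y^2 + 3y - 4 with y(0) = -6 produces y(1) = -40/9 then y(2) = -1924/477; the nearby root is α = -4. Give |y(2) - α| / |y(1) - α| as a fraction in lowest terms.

y(1) - α = -40/9 - (-4) = -40/9 + 4 = -4/9, so |y(1) - α| = 4/9.
y(2) - α = -1924/477 - (-4) = -1924/477 + 4 = -16/477, so |y(2) - α| = 16/477.
Ratio = (16/477) / (4/9) = 4/53.

4/53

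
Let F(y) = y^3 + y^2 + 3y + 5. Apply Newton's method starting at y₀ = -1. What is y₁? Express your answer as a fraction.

F'(y) = 3y^2 + 2y + 3.
F(-1) = 2, F'(-1) = 4, so y₁ = (-1) - 2/4 = -3/2.

-3/2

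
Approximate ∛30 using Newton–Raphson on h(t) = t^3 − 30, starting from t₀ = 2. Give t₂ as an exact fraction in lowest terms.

h'(t) = 3t^2.
h(2) = −22, h'(2) = 12, so t₁ = 2 − (−22)/12 = 23/6.
h(23/6) = 5687/216, h'(23/6) = 529/12, so t₂ = (23/6) − (5687/216)/(529/12) = 15407/4761.

15407/4761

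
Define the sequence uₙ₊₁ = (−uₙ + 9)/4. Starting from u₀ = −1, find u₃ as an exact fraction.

u₁ = (−(−1) + 9)/4 = 5/2.
u₂ = (−(5/2) + 9)/4 = 13/8.
u₃ = (−(13/8) + 9)/4 = 59/32.

59/32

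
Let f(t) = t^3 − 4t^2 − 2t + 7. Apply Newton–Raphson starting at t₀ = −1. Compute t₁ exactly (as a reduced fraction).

−13/9

f'(t) = 3t^2 − 8t − 2.
f(−1) = 4, f'(−1) = 9, so t₁ = (−1) − 4/9 = −13/9.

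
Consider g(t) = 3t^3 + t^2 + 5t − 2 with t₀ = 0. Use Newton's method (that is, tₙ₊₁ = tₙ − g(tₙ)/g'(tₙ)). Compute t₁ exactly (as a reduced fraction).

2/5

g'(t) = 9t^2 + 2t + 5.
g(0) = −2, g'(0) = 5, so t₁ = 0 − (−2)/5 = 2/5.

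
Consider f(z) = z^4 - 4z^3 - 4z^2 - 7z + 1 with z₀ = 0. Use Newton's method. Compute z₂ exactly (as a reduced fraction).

2650/20111

f'(z) = 4z^3 - 12z^2 - 8z - 7.
f(0) = 1, f'(0) = -7, so z₁ = 0 - 1/(-7) = 1/7.
f(1/7) = -223/2401, f'(1/7) = -2873/343, so z₂ = (1/7) - (-223/2401)/(-2873/343) = 2650/20111.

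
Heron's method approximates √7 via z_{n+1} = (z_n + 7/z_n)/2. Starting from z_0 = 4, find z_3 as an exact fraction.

z_1 = (4 + 7/4)/2 = 23/8.
z_2 = (23/8 + 7/(23/8))/2 = 977/368.
z_3 = (977/368 + 7/(977/368))/2 = 1902497/719072.

1902497/719072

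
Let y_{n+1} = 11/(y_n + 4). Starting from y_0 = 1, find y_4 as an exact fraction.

y_1 = 11/(1 + 4) = 11/5.
y_2 = 11/(11/5 + 4) = 55/31.
y_3 = 11/(55/31 + 4) = 341/179.
y_4 = 11/(341/179 + 4) = 1969/1057.

1969/1057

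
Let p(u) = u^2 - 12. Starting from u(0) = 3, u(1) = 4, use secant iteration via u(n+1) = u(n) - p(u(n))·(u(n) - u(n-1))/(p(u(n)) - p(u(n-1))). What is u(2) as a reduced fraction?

24/7

p(3) = -3, p(4) = 4. u(2) = 4 - 4·(4 - 3)/(4 - (-3)) = 24/7.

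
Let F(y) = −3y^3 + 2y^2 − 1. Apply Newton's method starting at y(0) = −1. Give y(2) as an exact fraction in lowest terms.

F'(y) = −9y^2 + 4y.
F(−1) = 4, F'(−1) = −13, so y(1) = (−1) − 4/(−13) = −9/13.
F(−9/13) = 2096/2197, F'(−9/13) = −1197/169, so y(2) = (−9/13) − (2096/2197)/(−1197/169) = −8677/15561.

−8677/15561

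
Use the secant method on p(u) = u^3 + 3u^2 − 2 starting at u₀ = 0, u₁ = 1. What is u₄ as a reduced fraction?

p(0) = −2, p(1) = 2. u₂ = 1 − 2·(1 − 0)/(2 − (−2)) = 1/2.
p(1) = 2, p(1/2) = −9/8. u₃ = (1/2) − (−9/8)·((1/2) − 1)/((−9/8) − 2) = 17/25.
p(1/2) = −9/8, p(17/25) = −4662/15625. u₄ = (17/25) − (−4662/15625)·((17/25) − (1/2))/((−4662/15625) − (−9/8)) = 2851/3827.

2851/3827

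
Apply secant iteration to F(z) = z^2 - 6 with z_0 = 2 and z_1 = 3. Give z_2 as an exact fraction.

F(2) = -2, F(3) = 3. z_2 = 3 - 3·(3 - 2)/(3 - (-2)) = 12/5.

12/5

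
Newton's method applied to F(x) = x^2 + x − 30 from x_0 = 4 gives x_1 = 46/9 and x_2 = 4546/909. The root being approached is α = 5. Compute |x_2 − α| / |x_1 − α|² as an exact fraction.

9/101

x_1 − α = 46/9 − 5 = 1/9, so |x_1 − α| = 1/9.
x_2 − α = 4546/909 − 5 = 1/909, so |x_2 − α| = 1/909.
|x_1 − α|² = 1/81.
Ratio = (1/909) / (1/81) = 9/101.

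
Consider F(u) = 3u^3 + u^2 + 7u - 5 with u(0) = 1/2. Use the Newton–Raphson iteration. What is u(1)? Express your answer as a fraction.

F'(u) = 9u^2 + 2u + 7.
F(1/2) = -7/8, F'(1/2) = 41/4, so u(1) = (1/2) - (-7/8)/(41/4) = 24/41.

24/41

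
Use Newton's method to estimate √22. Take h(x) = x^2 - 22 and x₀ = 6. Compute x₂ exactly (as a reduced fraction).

1633/348

h'(x) = 2x.
h(6) = 14, h'(6) = 12, so x₁ = 6 - 14/12 = 29/6.
h(29/6) = 49/36, h'(29/6) = 29/3, so x₂ = (29/6) - (49/36)/(29/3) = 1633/348.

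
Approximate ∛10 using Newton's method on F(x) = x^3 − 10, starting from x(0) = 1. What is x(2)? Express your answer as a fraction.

F'(x) = 3x^2.
F(1) = −9, F'(1) = 3, so x(1) = 1 − (−9)/3 = 4.
F(4) = 54, F'(4) = 48, so x(2) = 4 − 54/48 = 23/8.

23/8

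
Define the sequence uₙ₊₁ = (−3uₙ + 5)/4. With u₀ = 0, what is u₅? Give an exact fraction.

905/1024

u₁ = (−3·0 + 5)/4 = 5/4.
u₂ = (−3·(5/4) + 5)/4 = 5/16.
u₃ = (−3·(5/16) + 5)/4 = 65/64.
u₄ = (−3·(65/64) + 5)/4 = 125/256.
u₅ = (−3·(125/256) + 5)/4 = 905/1024.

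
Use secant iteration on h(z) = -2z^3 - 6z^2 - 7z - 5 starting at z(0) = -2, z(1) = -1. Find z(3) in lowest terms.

h(-2) = 1, h(-1) = -2. z(2) = (-1) - (-2)·((-1) - (-2))/((-2) - 1) = -5/3.
h(-1) = -2, h(-5/3) = -20/27. z(3) = (-5/3) - (-20/27)·((-5/3) - (-1))/((-20/27) - (-2)) = -35/17.

-35/17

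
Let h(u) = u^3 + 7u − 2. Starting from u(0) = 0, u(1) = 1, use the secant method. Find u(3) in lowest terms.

h(0) = −2, h(1) = 6. u(2) = 1 − 6·(1 − 0)/(6 − (−2)) = 1/4.
h(1) = 6, h(1/4) = −15/64. u(3) = (1/4) − (−15/64)·((1/4) − 1)/((−15/64) − 6) = 37/133.

37/133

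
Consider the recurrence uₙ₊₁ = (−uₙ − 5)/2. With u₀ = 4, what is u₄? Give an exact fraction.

−21/16

u₁ = (−4 − 5)/2 = −9/2.
u₂ = (−(−9/2) − 5)/2 = −1/4.
u₃ = (−(−1/4) − 5)/2 = −19/8.
u₄ = (−(−19/8) − 5)/2 = −21/16.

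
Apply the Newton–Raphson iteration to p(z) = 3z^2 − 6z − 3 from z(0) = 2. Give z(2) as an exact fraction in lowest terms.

29/12

p'(z) = 6z − 6.
p(2) = −3, p'(2) = 6, so z(1) = 2 − (−3)/6 = 5/2.
p(5/2) = 3/4, p'(5/2) = 9, so z(2) = (5/2) − (3/4)/9 = 29/12.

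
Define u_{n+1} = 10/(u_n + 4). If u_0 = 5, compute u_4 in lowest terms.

685/389

u_1 = 10/(5 + 4) = 10/9.
u_2 = 10/(10/9 + 4) = 45/23.
u_3 = 10/(45/23 + 4) = 230/137.
u_4 = 10/(230/137 + 4) = 685/389.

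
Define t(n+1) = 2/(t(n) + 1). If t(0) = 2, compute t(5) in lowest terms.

t(1) = 2/(2 + 1) = 2/3.
t(2) = 2/(2/3 + 1) = 6/5.
t(3) = 2/(6/5 + 1) = 10/11.
t(4) = 2/(10/11 + 1) = 22/21.
t(5) = 2/(22/21 + 1) = 42/43.

42/43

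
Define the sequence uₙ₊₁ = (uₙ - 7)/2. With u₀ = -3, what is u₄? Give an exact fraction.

-27/4

u₁ = ((-3) - 7)/2 = -5.
u₂ = ((-5) - 7)/2 = -6.
u₃ = ((-6) - 7)/2 = -13/2.
u₄ = ((-13/2) - 7)/2 = -27/4.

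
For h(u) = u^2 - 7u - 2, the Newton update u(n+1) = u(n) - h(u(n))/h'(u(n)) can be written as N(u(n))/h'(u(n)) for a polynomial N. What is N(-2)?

h'(u) = 2u - 7.
N(u) = u·h'(u) - h(u) = u·(2u - 7) - (u^2 - 7u - 2) = u^2 + 2.
N(-2) = 6.

6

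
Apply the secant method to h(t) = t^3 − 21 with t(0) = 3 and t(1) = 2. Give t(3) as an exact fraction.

16659/5983

h(3) = 6, h(2) = −13. t(2) = 2 − (−13)·(2 − 3)/((−13) − 6) = 51/19.
h(2) = −13, h(51/19) = −11388/6859. t(3) = (51/19) − (−11388/6859)·((51/19) − 2)/((−11388/6859) − (−13)) = 16659/5983.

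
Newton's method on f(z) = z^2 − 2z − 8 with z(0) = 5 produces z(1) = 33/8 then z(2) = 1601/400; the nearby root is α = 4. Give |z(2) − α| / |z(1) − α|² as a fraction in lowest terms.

z(1) − α = 33/8 − 4 = 1/8, so |z(1) − α| = 1/8.
z(2) − α = 1601/400 − 4 = 1/400, so |z(2) − α| = 1/400.
|z(1) − α|² = 1/64.
Ratio = (1/400) / (1/64) = 4/25.

4/25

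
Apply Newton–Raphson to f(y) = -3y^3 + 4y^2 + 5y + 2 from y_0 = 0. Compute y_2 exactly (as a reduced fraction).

-122/45

f'(y) = -9y^2 + 8y + 5.
f(0) = 2, f'(0) = 5, so y_1 = 0 - 2/5 = -2/5.
f(-2/5) = 104/125, f'(-2/5) = 9/25, so y_2 = (-2/5) - (104/125)/(9/25) = -122/45.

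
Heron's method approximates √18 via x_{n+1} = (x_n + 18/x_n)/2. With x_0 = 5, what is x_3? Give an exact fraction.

x_1 = (5 + 18/5)/2 = 43/10.
x_2 = (43/10 + 18/(43/10))/2 = 3649/860.
x_3 = (3649/860 + 18/(3649/860))/2 = 26628001/6276280.

26628001/6276280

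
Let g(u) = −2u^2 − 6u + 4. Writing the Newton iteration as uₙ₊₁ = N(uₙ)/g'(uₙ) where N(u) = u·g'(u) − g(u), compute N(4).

−36

g'(u) = −4u − 6.
N(u) = u·g'(u) − g(u) = u·(−4u − 6) − (−2u^2 − 6u + 4) = −2u^2 − 4.
N(4) = −36.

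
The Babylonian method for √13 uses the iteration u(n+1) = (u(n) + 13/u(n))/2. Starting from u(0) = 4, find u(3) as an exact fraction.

5597777/1552544

u(1) = (4 + 13/4)/2 = 29/8.
u(2) = (29/8 + 13/(29/8))/2 = 1673/464.
u(3) = (1673/464 + 13/(1673/464))/2 = 5597777/1552544.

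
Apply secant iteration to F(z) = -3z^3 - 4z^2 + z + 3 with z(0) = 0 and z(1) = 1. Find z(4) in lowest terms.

F(0) = 3, F(1) = -3. z(2) = 1 - (-3)·(1 - 0)/((-3) - 3) = 1/2.
F(1) = -3, F(1/2) = 17/8. z(3) = (1/2) - (17/8)·((1/2) - 1)/((17/8) - (-3)) = 29/41.
F(1/2) = 17/8, F(29/41) = 44421/68921. z(4) = (29/41) - (44421/68921)·((29/41) - (1/2))/((44421/68921) - (17/8)) = 38297/48017.

38297/48017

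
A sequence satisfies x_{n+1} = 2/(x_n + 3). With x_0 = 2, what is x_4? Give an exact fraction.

122/217

x_1 = 2/(2 + 3) = 2/5.
x_2 = 2/(2/5 + 3) = 10/17.
x_3 = 2/(10/17 + 3) = 34/61.
x_4 = 2/(34/61 + 3) = 122/217.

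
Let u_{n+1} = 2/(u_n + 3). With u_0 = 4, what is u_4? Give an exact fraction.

166/295

u_1 = 2/(4 + 3) = 2/7.
u_2 = 2/(2/7 + 3) = 14/23.
u_3 = 2/(14/23 + 3) = 46/83.
u_4 = 2/(46/83 + 3) = 166/295.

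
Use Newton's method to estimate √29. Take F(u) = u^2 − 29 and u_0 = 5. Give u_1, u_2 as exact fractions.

F'(u) = 2u.
F(5) = −4, F'(5) = 10, so u_1 = 5 − (−4)/10 = 27/5.
F(27/5) = 4/25, F'(27/5) = 54/5, so u_2 = (27/5) − (4/25)/(54/5) = 727/135.

u_1 = 27/5, u_2 = 727/135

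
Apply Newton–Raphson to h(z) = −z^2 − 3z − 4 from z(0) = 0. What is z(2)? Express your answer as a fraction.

−20/3

h'(z) = −2z − 3.
h(0) = −4, h'(0) = −3, so z(1) = 0 − (−4)/(−3) = −4/3.
h(−4/3) = −16/9, h'(−4/3) = −1/3, so z(2) = (−4/3) − (−16/9)/(−1/3) = −20/3.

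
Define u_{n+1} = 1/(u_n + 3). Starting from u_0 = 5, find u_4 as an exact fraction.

u_1 = 1/(5 + 3) = 1/8.
u_2 = 1/(1/8 + 3) = 8/25.
u_3 = 1/(8/25 + 3) = 25/83.
u_4 = 1/(25/83 + 3) = 83/274.

83/274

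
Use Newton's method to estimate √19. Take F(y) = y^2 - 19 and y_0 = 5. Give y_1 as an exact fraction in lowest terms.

F'(y) = 2y.
F(5) = 6, F'(5) = 10, so y_1 = 5 - 6/10 = 22/5.

22/5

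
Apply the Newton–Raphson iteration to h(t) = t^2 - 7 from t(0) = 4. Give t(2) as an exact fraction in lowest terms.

977/368

h'(t) = 2t.
h(4) = 9, h'(4) = 8, so t(1) = 4 - 9/8 = 23/8.
h(23/8) = 81/64, h'(23/8) = 23/4, so t(2) = (23/8) - (81/64)/(23/4) = 977/368.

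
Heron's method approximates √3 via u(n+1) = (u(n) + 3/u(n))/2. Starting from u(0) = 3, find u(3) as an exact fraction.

97/56

u(1) = (3 + 3/3)/2 = 2.
u(2) = (2 + 3/2)/2 = 7/4.
u(3) = (7/4 + 3/(7/4))/2 = 97/56.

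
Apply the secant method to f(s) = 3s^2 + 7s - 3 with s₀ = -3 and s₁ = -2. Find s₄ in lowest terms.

-2154/797

f(-3) = 3, f(-2) = -5. s₂ = (-2) - (-5)·((-2) - (-3))/((-5) - 3) = -21/8.
f(-2) = -5, f(-21/8) = -45/64. s₃ = (-21/8) - (-45/64)·((-21/8) - (-2))/((-45/64) - (-5)) = -30/11.
f(-21/8) = -45/64, f(-30/11) = 27/121. s₄ = (-30/11) - (27/121)·((-30/11) - (-21/8))/((27/121) - (-45/64)) = -2154/797.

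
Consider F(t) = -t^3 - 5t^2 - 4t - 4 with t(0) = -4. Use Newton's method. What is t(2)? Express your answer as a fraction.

-1967/459

F'(t) = -3t^2 - 10t - 4.
F(-4) = -4, F'(-4) = -12, so t(1) = (-4) - (-4)/(-12) = -13/3.
F(-13/3) = 22/27, F'(-13/3) = -17, so t(2) = (-13/3) - (22/27)/(-17) = -1967/459.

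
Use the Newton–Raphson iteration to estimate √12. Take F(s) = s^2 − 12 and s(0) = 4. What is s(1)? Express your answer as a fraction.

F'(s) = 2s.
F(4) = 4, F'(4) = 8, so s(1) = 4 − 4/8 = 7/2.

7/2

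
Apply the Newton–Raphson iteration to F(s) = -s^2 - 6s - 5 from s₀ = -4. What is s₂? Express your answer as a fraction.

-101/20

F'(s) = -2s - 6.
F(-4) = 3, F'(-4) = 2, so s₁ = (-4) - 3/2 = -11/2.
F(-11/2) = -9/4, F'(-11/2) = 5, so s₂ = (-11/2) - (-9/4)/5 = -101/20.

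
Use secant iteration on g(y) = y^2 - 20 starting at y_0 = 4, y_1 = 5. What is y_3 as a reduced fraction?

76/17

g(4) = -4, g(5) = 5. y_2 = 5 - 5·(5 - 4)/(5 - (-4)) = 40/9.
g(5) = 5, g(40/9) = -20/81. y_3 = (40/9) - (-20/81)·((40/9) - 5)/((-20/81) - 5) = 76/17.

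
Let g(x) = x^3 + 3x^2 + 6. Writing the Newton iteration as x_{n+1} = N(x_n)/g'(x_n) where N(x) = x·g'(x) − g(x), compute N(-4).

−86

g'(x) = 3x^2 + 6x.
N(x) = x·g'(x) − g(x) = x·(3x^2 + 6x) − (x^3 + 3x^2 + 6) = 2x^3 + 3x^2 − 6.
N(-4) = −86.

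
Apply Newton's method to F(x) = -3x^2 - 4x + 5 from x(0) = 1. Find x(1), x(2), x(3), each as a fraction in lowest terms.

F'(x) = -6x - 4.
F(1) = -2, F'(1) = -10, so x(1) = 1 - (-2)/(-10) = 4/5.
F(4/5) = -3/25, F'(4/5) = -44/5, so x(2) = (4/5) - (-3/25)/(-44/5) = 173/220.
F(173/220) = -27/48400, F'(173/220) = -959/110, so x(3) = (173/220) - (-27/48400)/(-959/110) = 331787/421960.

x(1) = 4/5, x(2) = 173/220, x(3) = 331787/421960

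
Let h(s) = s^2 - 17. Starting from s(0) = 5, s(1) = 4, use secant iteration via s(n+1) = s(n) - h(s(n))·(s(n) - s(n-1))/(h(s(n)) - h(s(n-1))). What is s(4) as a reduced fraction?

11153/2705

h(5) = 8, h(4) = -1. s(2) = 4 - (-1)·(4 - 5)/((-1) - 8) = 37/9.
h(4) = -1, h(37/9) = -8/81. s(3) = (37/9) - (-8/81)·((37/9) - 4)/((-8/81) - (-1)) = 301/73.
h(37/9) = -8/81, h(301/73) = 8/5329. s(4) = (301/73) - (8/5329)·((301/73) - (37/9))/((8/5329) - (-8/81)) = 11153/2705.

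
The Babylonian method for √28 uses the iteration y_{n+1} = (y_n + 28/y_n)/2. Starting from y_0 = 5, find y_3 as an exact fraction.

y_1 = (5 + 28/5)/2 = 53/10.
y_2 = (53/10 + 28/(53/10))/2 = 5609/1060.
y_3 = (5609/1060 + 28/(5609/1060))/2 = 62921681/11891080.

62921681/11891080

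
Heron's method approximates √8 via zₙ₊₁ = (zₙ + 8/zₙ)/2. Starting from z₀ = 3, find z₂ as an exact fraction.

z₁ = (3 + 8/3)/2 = 17/6.
z₂ = (17/6 + 8/(17/6))/2 = 577/204.

577/204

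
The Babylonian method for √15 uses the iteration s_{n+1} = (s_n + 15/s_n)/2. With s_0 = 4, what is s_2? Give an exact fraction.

s_1 = (4 + 15/4)/2 = 31/8.
s_2 = (31/8 + 15/(31/8))/2 = 1921/496.

1921/496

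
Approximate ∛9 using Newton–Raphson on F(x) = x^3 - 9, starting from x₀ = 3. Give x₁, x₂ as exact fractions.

F'(x) = 3x^2.
F(3) = 18, F'(3) = 27, so x₁ = 3 - 18/27 = 7/3.
F(7/3) = 100/27, F'(7/3) = 49/3, so x₂ = (7/3) - (100/27)/(49/3) = 929/441.

x₁ = 7/3, x₂ = 929/441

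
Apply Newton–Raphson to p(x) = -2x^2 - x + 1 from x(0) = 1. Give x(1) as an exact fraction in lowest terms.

p'(x) = -4x - 1.
p(1) = -2, p'(1) = -5, so x(1) = 1 - (-2)/(-5) = 3/5.

3/5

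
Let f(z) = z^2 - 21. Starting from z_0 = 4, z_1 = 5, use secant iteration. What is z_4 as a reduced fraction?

4051/884

f(4) = -5, f(5) = 4. z_2 = 5 - 4·(5 - 4)/(4 - (-5)) = 41/9.
f(5) = 4, f(41/9) = -20/81. z_3 = (41/9) - (-20/81)·((41/9) - 5)/((-20/81) - 4) = 197/43.
f(41/9) = -20/81, f(197/43) = -20/1849. z_4 = (197/43) - (-20/1849)·((197/43) - (41/9))/((-20/1849) - (-20/81)) = 4051/884.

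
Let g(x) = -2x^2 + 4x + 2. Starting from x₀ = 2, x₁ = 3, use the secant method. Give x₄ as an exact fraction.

g(2) = 2, g(3) = -4. x₂ = 3 - (-4)·(3 - 2)/((-4) - 2) = 7/3.
g(3) = -4, g(7/3) = 4/9. x₃ = (7/3) - (4/9)·((7/3) - 3)/((4/9) - (-4)) = 12/5.
g(7/3) = 4/9, g(12/5) = 2/25. x₄ = (12/5) - (2/25)·((12/5) - (7/3))/((2/25) - (4/9)) = 99/41.

99/41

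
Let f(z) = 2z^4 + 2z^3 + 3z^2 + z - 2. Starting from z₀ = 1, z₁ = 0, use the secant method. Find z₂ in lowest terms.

1/4

f(1) = 6, f(0) = -2. z₂ = 0 - (-2)·(0 - 1)/((-2) - 6) = 1/4.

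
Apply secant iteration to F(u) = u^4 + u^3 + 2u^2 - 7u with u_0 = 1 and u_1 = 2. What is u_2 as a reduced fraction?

8/7

F(1) = -3, F(2) = 18. u_2 = 2 - 18·(2 - 1)/(18 - (-3)) = 8/7.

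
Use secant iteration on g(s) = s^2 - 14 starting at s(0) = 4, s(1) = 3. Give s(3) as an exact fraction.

g(4) = 2, g(3) = -5. s(2) = 3 - (-5)·(3 - 4)/((-5) - 2) = 26/7.
g(3) = -5, g(26/7) = -10/49. s(3) = (26/7) - (-10/49)·((26/7) - 3)/((-10/49) - (-5)) = 176/47.

176/47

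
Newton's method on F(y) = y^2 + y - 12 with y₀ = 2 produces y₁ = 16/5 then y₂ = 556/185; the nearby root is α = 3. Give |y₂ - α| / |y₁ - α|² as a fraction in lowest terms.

5/37

y₁ - α = 16/5 - 3 = 1/5, so |y₁ - α| = 1/5.
y₂ - α = 556/185 - 3 = 1/185, so |y₂ - α| = 1/185.
|y₁ - α|² = 1/25.
Ratio = (1/185) / (1/25) = 5/37.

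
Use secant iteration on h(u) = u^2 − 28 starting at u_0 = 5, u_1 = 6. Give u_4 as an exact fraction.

h(5) = −3, h(6) = 8. u_2 = 6 − 8·(6 − 5)/(8 − (−3)) = 58/11.
h(6) = 8, h(58/11) = −24/121. u_3 = (58/11) − (−24/121)·((58/11) − 6)/((−24/121) − 8) = 164/31.
h(58/11) = −24/121, h(164/31) = −12/961. u_4 = (164/31) − (−12/961)·((164/31) − (58/11))/((−12/961) − (−24/121)) = 9530/1801.

9530/1801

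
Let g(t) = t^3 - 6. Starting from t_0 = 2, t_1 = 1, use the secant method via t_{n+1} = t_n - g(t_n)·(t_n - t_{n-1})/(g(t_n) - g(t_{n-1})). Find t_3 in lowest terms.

g(2) = 2, g(1) = -5. t_2 = 1 - (-5)·(1 - 2)/((-5) - 2) = 12/7.
g(1) = -5, g(12/7) = -330/343. t_3 = (12/7) - (-330/343)·((12/7) - 1)/((-330/343) - (-5)) = 522/277.

522/277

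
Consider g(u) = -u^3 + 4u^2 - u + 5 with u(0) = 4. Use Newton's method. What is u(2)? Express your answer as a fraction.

g'(u) = -3u^2 + 8u - 1.
g(4) = 1, g'(4) = -17, so u(1) = 4 - 1/(-17) = 69/17.
g(69/17) = -137/4913, g'(69/17) = -5188/289, so u(2) = (69/17) - (-137/4913)/(-5188/289) = 357835/88196.

357835/88196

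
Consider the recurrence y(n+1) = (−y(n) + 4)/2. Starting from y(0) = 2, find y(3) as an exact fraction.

y(1) = (−2 + 4)/2 = 1.
y(2) = (−1 + 4)/2 = 3/2.
y(3) = (−(3/2) + 4)/2 = 5/4.

5/4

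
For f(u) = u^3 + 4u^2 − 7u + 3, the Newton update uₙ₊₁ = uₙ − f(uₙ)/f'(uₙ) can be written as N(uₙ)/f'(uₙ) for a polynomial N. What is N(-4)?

f'(u) = 3u^2 + 8u − 7.
N(u) = u·f'(u) − f(u) = u·(3u^2 + 8u − 7) − (u^3 + 4u^2 − 7u + 3) = 2u^3 + 4u^2 − 3.
N(-4) = −67.

−67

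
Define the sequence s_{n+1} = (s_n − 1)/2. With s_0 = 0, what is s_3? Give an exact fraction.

−7/8

s_1 = (0 − 1)/2 = −1/2.
s_2 = ((−1/2) − 1)/2 = −3/4.
s_3 = ((−3/4) − 1)/2 = −7/8.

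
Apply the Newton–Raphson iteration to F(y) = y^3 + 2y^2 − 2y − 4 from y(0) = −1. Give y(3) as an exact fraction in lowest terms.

−23482/16605

F'(y) = 3y^2 + 4y − 2.
F(−1) = −1, F'(−1) = −3, so y(1) = (−1) − (−1)/(−3) = −4/3.
F(−4/3) = −4/27, F'(−4/3) = −2, so y(2) = (−4/3) − (−4/27)/(−2) = −38/27.
F(−38/27) = −224/19683, F'(−38/27) = −410/243, so y(3) = (−38/27) − (−224/19683)/(−410/243) = −23482/16605.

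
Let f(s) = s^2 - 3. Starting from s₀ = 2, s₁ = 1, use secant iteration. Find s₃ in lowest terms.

7/4

f(2) = 1, f(1) = -2. s₂ = 1 - (-2)·(1 - 2)/((-2) - 1) = 5/3.
f(1) = -2, f(5/3) = -2/9. s₃ = (5/3) - (-2/9)·((5/3) - 1)/((-2/9) - (-2)) = 7/4.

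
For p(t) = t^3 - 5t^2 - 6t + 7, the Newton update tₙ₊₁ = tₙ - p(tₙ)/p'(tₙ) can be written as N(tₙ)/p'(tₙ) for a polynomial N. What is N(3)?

2

p'(t) = 3t^2 - 10t - 6.
N(t) = t·p'(t) - p(t) = t·(3t^2 - 10t - 6) - (t^3 - 5t^2 - 6t + 7) = 2t^3 - 5t^2 - 7.
N(3) = 2.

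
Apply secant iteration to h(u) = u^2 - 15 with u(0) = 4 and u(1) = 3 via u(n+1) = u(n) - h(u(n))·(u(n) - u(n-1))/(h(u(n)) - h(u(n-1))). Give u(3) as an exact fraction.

h(4) = 1, h(3) = -6. u(2) = 3 - (-6)·(3 - 4)/((-6) - 1) = 27/7.
h(3) = -6, h(27/7) = -6/49. u(3) = (27/7) - (-6/49)·((27/7) - 3)/((-6/49) - (-6)) = 31/8.

31/8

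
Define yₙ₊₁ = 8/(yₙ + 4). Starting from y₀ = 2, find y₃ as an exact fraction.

16/11

y₁ = 8/(2 + 4) = 4/3.
y₂ = 8/(4/3 + 4) = 3/2.
y₃ = 8/(3/2 + 4) = 16/11.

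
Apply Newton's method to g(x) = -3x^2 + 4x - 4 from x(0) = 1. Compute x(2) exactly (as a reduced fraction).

13/28

g'(x) = -6x + 4.
g(1) = -3, g'(1) = -2, so x(1) = 1 - (-3)/(-2) = -1/2.
g(-1/2) = -27/4, g'(-1/2) = 7, so x(2) = (-1/2) - (-27/4)/7 = 13/28.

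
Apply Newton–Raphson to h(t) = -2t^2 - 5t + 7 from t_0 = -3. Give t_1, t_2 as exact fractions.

h'(t) = -4t - 5.
h(-3) = 4, h'(-3) = 7, so t_1 = (-3) - 4/7 = -25/7.
h(-25/7) = -32/49, h'(-25/7) = 65/7, so t_2 = (-25/7) - (-32/49)/(65/7) = -1593/455.

t_1 = -25/7, t_2 = -1593/455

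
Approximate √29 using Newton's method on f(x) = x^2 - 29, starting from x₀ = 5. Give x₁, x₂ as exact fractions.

x₁ = 27/5, x₂ = 727/135

f'(x) = 2x.
f(5) = -4, f'(5) = 10, so x₁ = 5 - (-4)/10 = 27/5.
f(27/5) = 4/25, f'(27/5) = 54/5, so x₂ = (27/5) - (4/25)/(54/5) = 727/135.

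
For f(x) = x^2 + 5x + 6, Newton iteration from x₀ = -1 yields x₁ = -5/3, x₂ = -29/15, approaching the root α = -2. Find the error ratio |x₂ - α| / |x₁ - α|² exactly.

x₁ - α = -5/3 - (-2) = -5/3 + 2 = 1/3, so |x₁ - α| = 1/3.
x₂ - α = -29/15 - (-2) = -29/15 + 2 = 1/15, so |x₂ - α| = 1/15.
|x₁ - α|² = 1/9.
Ratio = (1/15) / (1/9) = 3/5.

3/5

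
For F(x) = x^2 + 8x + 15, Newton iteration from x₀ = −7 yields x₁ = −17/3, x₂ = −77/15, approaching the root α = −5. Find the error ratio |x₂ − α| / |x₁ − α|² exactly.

x₁ − α = −17/3 − (−5) = −17/3 + 5 = −2/3, so |x₁ − α| = 2/3.
x₂ − α = −77/15 − (−5) = −77/15 + 5 = −2/15, so |x₂ − α| = 2/15.
|x₁ − α|² = 4/9.
Ratio = (2/15) / (4/9) = 3/10.

3/10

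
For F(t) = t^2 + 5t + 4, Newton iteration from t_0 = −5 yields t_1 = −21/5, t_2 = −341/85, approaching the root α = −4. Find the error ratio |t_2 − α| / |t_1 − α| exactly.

1/17

t_1 − α = −21/5 − (−4) = −21/5 + 4 = −1/5, so |t_1 − α| = 1/5.
t_2 − α = −341/85 − (−4) = −341/85 + 4 = −1/85, so |t_2 − α| = 1/85.
Ratio = (1/85) / (1/5) = 1/17.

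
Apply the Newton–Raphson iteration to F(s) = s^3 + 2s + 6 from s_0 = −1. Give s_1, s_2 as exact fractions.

F'(s) = 3s^2 + 2.
F(−1) = 3, F'(−1) = 5, so s_1 = (−1) − 3/5 = −8/5.
F(−8/5) = −162/125, F'(−8/5) = 242/25, so s_2 = (−8/5) − (−162/125)/(242/25) = −887/605.

s_1 = −8/5, s_2 = −887/605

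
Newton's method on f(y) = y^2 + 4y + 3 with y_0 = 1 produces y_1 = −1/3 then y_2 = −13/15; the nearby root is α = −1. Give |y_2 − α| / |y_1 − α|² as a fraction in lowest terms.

3/10

y_1 − α = −1/3 − (−1) = −1/3 + 1 = 2/3, so |y_1 − α| = 2/3.
y_2 − α = −13/15 − (−1) = −13/15 + 1 = 2/15, so |y_2 − α| = 2/15.
|y_1 − α|² = 4/9.
Ratio = (2/15) / (4/9) = 3/10.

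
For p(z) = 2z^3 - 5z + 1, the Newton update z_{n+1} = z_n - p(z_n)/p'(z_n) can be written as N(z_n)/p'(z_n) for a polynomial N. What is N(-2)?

p'(z) = 6z^2 - 5.
N(z) = z·p'(z) - p(z) = z·(6z^2 - 5) - (2z^3 - 5z + 1) = 4z^3 - 1.
N(-2) = -33.

-33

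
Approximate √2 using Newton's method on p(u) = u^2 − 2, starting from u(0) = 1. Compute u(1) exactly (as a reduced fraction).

3/2

p'(u) = 2u.
p(1) = −1, p'(1) = 2, so u(1) = 1 − (−1)/2 = 3/2.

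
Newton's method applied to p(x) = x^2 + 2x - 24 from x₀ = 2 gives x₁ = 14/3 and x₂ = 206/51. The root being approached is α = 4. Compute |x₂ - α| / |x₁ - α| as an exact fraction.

1/17

x₁ - α = 14/3 - 4 = 2/3, so |x₁ - α| = 2/3.
x₂ - α = 206/51 - 4 = 2/51, so |x₂ - α| = 2/51.
Ratio = (2/51) / (2/3) = 1/17.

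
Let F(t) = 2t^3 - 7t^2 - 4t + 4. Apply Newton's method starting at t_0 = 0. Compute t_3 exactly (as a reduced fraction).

1207/2187

F'(t) = 6t^2 - 14t - 4.
F(0) = 4, F'(0) = -4, so t_1 = 0 - 4/(-4) = 1.
F(1) = -5, F'(1) = -12, so t_2 = 1 - (-5)/(-12) = 7/12.
F(7/12) = -275/864, F'(7/12) = -81/8, so t_3 = (7/12) - (-275/864)/(-81/8) = 1207/2187.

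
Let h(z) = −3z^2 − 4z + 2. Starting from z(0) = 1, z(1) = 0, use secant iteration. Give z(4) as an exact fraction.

56/145

h(1) = −5, h(0) = 2. z(2) = 0 − 2·(0 − 1)/(2 − (−5)) = 2/7.
h(0) = 2, h(2/7) = 30/49. z(3) = (2/7) − (30/49)·((2/7) − 0)/((30/49) − 2) = 7/17.
h(2/7) = 30/49, h(7/17) = −45/289. z(4) = (7/17) − (−45/289)·((7/17) − (2/7))/((−45/289) − (30/49)) = 56/145.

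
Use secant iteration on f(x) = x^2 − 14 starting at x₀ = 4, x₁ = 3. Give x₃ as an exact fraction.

176/47

f(4) = 2, f(3) = −5. x₂ = 3 − (−5)·(3 − 4)/((−5) − 2) = 26/7.
f(3) = −5, f(26/7) = −10/49. x₃ = (26/7) − (−10/49)·((26/7) − 3)/((−10/49) − (−5)) = 176/47.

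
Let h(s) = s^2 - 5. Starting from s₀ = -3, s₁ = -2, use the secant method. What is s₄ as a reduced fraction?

-521/233

h(-3) = 4, h(-2) = -1. s₂ = (-2) - (-1)·((-2) - (-3))/((-1) - 4) = -11/5.
h(-2) = -1, h(-11/5) = -4/25. s₃ = (-11/5) - (-4/25)·((-11/5) - (-2))/((-4/25) - (-1)) = -47/21.
h(-11/5) = -4/25, h(-47/21) = 4/441. s₄ = (-47/21) - (4/441)·((-47/21) - (-11/5))/((4/441) - (-4/25)) = -521/233.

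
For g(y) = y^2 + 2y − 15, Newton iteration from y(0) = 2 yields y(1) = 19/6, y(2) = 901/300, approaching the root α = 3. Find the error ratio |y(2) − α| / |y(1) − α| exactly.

y(1) − α = 19/6 − 3 = 1/6, so |y(1) − α| = 1/6.
y(2) − α = 901/300 − 3 = 1/300, so |y(2) − α| = 1/300.
Ratio = (1/300) / (1/6) = 1/50.

1/50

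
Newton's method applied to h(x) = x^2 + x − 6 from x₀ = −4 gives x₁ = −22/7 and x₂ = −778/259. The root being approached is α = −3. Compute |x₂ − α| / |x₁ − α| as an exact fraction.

1/37

x₁ − α = −22/7 − (−3) = −22/7 + 3 = −1/7, so |x₁ − α| = 1/7.
x₂ − α = −778/259 − (−3) = −778/259 + 3 = −1/259, so |x₂ − α| = 1/259.
Ratio = (1/259) / (1/7) = 1/37.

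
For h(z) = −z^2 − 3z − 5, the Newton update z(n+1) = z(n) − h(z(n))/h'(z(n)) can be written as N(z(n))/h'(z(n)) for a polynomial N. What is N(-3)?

h'(z) = −2z − 3.
N(z) = z·h'(z) − h(z) = z·(−2z − 3) − (−z^2 − 3z − 5) = −z^2 + 5.
N(-3) = −4.

−4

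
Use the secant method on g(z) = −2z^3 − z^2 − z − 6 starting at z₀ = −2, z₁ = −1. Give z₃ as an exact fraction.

−49/31

g(−2) = 8, g(−1) = −4. z₂ = (−1) − (−4)·((−1) − (−2))/((−4) − 8) = −4/3.
g(−1) = −4, g(−4/3) = −46/27. z₃ = (−4/3) − (−46/27)·((−4/3) − (−1))/((−46/27) − (−4)) = −49/31.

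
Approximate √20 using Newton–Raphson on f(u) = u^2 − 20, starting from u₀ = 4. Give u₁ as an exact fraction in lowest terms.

f'(u) = 2u.
f(4) = −4, f'(4) = 8, so u₁ = 4 − (−4)/8 = 9/2.

9/2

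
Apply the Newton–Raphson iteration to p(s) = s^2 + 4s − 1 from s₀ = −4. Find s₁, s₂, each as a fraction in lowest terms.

s₁ = −17/4, s₂ = −305/72

p'(s) = 2s + 4.
p(−4) = −1, p'(−4) = −4, so s₁ = (−4) − (−1)/(−4) = −17/4.
p(−17/4) = 1/16, p'(−17/4) = −9/2, so s₂ = (−17/4) − (1/16)/(−9/2) = −305/72.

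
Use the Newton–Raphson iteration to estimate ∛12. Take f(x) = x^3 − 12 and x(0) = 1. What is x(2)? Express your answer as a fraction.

f'(x) = 3x^2.
f(1) = −11, f'(1) = 3, so x(1) = 1 − (−11)/3 = 14/3.
f(14/3) = 2420/27, f'(14/3) = 196/3, so x(2) = (14/3) − (2420/27)/(196/3) = 1453/441.

1453/441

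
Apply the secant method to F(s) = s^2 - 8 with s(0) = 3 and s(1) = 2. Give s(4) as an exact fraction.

F(3) = 1, F(2) = -4. s(2) = 2 - (-4)·(2 - 3)/((-4) - 1) = 14/5.
F(2) = -4, F(14/5) = -4/25. s(3) = (14/5) - (-4/25)·((14/5) - 2)/((-4/25) - (-4)) = 17/6.
F(14/5) = -4/25, F(17/6) = 1/36. s(4) = (17/6) - (1/36)·((17/6) - (14/5))/((1/36) - (-4/25)) = 478/169.

478/169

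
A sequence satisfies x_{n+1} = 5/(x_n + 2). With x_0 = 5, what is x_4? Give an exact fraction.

365/241

x_1 = 5/(5 + 2) = 5/7.
x_2 = 5/(5/7 + 2) = 35/19.
x_3 = 5/(35/19 + 2) = 95/73.
x_4 = 5/(95/73 + 2) = 365/241.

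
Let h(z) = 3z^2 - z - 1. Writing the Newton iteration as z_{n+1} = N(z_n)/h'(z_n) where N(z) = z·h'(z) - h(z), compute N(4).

h'(z) = 6z - 1.
N(z) = z·h'(z) - h(z) = z·(6z - 1) - (3z^2 - z - 1) = 3z^2 + 1.
N(4) = 49.

49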